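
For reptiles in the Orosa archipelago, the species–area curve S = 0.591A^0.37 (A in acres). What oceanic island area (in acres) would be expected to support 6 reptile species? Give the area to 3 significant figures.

525 acres

6 = 0.591 × A^0.37  ⇒  A^0.37 = 6/0.591 = 10.15
ln A = ln(10.15) / 0.37 = 2.3177 / 0.37 = 6.2641
A = e^6.2641 ≈ 525.3 acres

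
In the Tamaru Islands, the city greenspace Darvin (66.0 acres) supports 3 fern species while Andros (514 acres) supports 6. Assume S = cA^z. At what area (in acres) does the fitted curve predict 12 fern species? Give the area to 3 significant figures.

z = ln(6/3) / ln(514/66) = 0.6931 / 2.0526 = 0.3377
c = 3 / 66^0.3377 = 3 / 4.116 = 0.7289
A = (12/0.7289)^(1/0.3377) ⇒ ln A = ln(16.46)/0.3377 = 8.2948
A = e^8.2948 ≈ 4003 acres

4000 acres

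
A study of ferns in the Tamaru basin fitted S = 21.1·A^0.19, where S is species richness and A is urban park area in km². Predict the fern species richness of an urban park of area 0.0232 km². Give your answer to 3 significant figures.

10.3

S = 21.1 × 0.0232^0.19 = 21.1 × 0.4892 ≈ 10.32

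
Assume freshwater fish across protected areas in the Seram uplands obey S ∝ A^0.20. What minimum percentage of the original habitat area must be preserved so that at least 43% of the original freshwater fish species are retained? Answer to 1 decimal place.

1.5%

Need (A_new/A_old)^0.2 = 0.43, so A_new/A_old = 0.43^(1/0.2) = 0.43^5
ln(A_new/A_old) = ln 0.43 / 0.2 = -0.8440 / 0.2 = -4.2199
A_new/A_old = e^-4.2199 ≈ 0.0147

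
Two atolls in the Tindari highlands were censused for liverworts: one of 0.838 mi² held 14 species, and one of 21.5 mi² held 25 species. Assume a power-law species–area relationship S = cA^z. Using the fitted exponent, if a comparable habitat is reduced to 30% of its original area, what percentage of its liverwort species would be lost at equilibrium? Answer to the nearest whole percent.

z = ln(25/14) / ln(21.5/0.838) = 0.5798 / 3.2448 = 0.1787
S_new/S_old = (A_new/A_old)^z = 0.3^0.1787 = exp(0.1787 × -1.2040) = 0.8064
Fraction lost = 1 − 0.8064 = 0.1936

19%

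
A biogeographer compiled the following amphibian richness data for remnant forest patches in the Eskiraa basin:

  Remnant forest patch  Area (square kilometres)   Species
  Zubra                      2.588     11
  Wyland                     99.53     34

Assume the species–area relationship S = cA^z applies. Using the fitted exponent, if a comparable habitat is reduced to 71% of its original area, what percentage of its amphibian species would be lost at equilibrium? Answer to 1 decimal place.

10.0%

z = ln(34/11) / ln(99.53/2.588) = 1.1285 / 3.6496 = 0.3092
S_new/S_old = (A_new/A_old)^z = 0.71^0.3092 = exp(0.3092 × -0.3425) = 0.8995
Fraction lost = 1 − 0.8995 = 0.1005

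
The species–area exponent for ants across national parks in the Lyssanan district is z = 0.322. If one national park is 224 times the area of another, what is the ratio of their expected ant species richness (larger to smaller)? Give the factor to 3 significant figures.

5.71

S₂/S₁ = (A₂/A₁)^z = 224^0.322
ln(S₂/S₁) = 0.322 × ln 224 = 0.322 × 5.4116 = 1.7426
S₂/S₁ = e^1.7426 ≈ 5.712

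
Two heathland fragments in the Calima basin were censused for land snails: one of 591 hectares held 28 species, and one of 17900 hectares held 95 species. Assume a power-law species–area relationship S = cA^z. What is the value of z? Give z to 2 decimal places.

Taking logs: ln S = ln c + z ln A, so z = (ln S₂ − ln S₁)/(ln A₂ − ln A₁).
z = ln(95/28) / ln(17900/591) = ln(3.393) / ln(30.29) = 1.2217 / 3.4107 = 0.3582

0.36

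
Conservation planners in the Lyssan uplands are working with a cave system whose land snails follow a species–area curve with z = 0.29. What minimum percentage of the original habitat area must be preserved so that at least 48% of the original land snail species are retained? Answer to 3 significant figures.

7.96%

Need (A_new/A_old)^0.29 = 0.48, so A_new/A_old = 0.48^(1/0.29) = 0.48^3.448
ln(A_new/A_old) = ln 0.48 / 0.29 = -0.7340 / 0.29 = -2.5309
A_new/A_old = e^-2.5309 ≈ 0.07959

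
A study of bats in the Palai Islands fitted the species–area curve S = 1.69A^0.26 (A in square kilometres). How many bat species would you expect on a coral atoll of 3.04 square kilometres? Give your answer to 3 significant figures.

S = 1.69 × 3.04^0.26
ln S = ln 1.69 + 0.26 × ln 3.04 = 0.5247 + 0.26 × 1.1119 = 0.8138
S = e^0.8138 ≈ 2.256

2.26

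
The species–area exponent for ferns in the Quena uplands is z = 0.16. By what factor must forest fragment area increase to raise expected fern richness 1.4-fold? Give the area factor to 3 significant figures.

8.19

(A₂/A₁)^0.16 = 1.4, so A₂/A₁ = 1.4^(1/0.16) = 1.4^6.25
ln(A₂/A₁) = ln 1.4 / 0.16 = 0.3365 / 0.16 = 2.1030
A₂/A₁ = e^2.1030 ≈ 8.19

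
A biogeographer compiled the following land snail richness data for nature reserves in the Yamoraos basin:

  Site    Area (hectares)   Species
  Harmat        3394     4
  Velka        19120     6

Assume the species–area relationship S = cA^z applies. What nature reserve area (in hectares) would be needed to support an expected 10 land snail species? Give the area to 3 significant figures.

z = ln(6/4) / ln(19120/3394) = 0.4055 / 1.7287 = 0.2345
c = 4 / 3394^0.2345 = 4 / 6.732 = 0.5942
A = (10/0.5942)^(1/0.2345) ⇒ ln A = ln(16.83)/0.2345 = 12.0364
A = e^12.0364 ≈ 168793 hectares

169000 hectares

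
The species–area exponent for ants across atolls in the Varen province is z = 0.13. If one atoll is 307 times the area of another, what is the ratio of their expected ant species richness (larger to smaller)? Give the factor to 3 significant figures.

S₂/S₁ = (A₂/A₁)^z = 307^0.13
ln(S₂/S₁) = 0.13 × ln 307 = 0.13 × 5.7268 = 0.7445
S₂/S₁ = e^0.7445 ≈ 2.105

2.11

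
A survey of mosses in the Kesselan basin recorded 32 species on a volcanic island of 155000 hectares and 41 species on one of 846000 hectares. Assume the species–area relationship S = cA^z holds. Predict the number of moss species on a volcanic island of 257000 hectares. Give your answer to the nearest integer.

34

z = ln(41/32) / ln(846000/155000) = 0.2478 / 1.6971 = 0.1460
c = 32 / 155000^0.1460 = 32 / 5.728 = 5.587
S₃ = 5.587 × 257000^0.1460 = 5.587 × 6.167 ≈ 34.45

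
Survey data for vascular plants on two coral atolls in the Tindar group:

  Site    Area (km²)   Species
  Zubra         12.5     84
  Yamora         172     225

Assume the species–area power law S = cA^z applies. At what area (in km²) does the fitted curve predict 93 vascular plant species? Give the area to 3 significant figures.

16.4 km²

z = ln(225/84) / ln(172/12.5) = 0.9853 / 2.6218 = 0.3758
c = 84 / 12.5^0.3758 = 84 / 2.584 = 32.51
A = (93/32.51)^(1/0.3758) ⇒ ln A = ln(2.86)/0.3758 = 2.7966
A = e^2.7966 ≈ 16.39 km²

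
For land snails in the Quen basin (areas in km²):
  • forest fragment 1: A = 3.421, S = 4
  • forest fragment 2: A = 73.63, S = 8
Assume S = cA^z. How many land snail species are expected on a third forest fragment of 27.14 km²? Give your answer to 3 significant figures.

z = ln(8/4) / ln(73.63/3.421) = 0.6931 / 3.0691 = 0.2258
c = 4 / 3.421^0.2258 = 4 / 1.32 = 3.03
S₃ = 3.03 × 27.14^0.2258 = 3.03 × 2.108 ≈ 6.386

6.39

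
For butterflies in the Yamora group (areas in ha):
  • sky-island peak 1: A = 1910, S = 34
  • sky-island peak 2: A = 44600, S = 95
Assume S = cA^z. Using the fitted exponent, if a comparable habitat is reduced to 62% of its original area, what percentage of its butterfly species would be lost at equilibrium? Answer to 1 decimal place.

z = ln(95/34) / ln(44600/1910) = 1.0275 / 3.1506 = 0.3261
S_new/S_old = (A_new/A_old)^z = 0.62^0.3261 = exp(0.3261 × -0.4780) = 0.8556
Fraction lost = 1 − 0.8556 = 0.1444

14.4%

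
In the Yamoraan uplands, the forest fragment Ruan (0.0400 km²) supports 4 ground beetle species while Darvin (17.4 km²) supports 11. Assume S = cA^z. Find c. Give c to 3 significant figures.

6.84

z = ln(S₂/S₁) / ln(A₂/A₁) = ln(11/4) / ln(17.4/0.04) = 1.0116 / 6.0753 = 0.1665
c = S₁ / A₁^z = 4 / 0.04^0.1665 = 4 / 0.5851 = 6.836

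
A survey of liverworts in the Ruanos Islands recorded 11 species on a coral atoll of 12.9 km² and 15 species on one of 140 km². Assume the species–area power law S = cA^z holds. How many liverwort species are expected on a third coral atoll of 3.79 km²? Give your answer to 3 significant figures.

9.38

z = ln(15/11) / ln(140/12.9) = 0.3102 / 2.3844 = 0.1301
c = 11 / 12.9^0.1301 = 11 / 1.395 = 7.887
S₃ = 7.887 × 3.79^0.1301 = 7.887 × 1.189 ≈ 9.38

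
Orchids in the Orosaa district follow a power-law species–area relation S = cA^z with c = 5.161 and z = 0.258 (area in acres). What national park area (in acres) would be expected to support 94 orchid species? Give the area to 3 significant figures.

94 = 5.161 × A^0.258  ⇒  A^0.258 = 94/5.161 = 18.21
ln A = ln(18.21) / 0.258 = 2.9022 / 0.258 = 11.2487
A = e^11.2487 ≈ 76780 acres

76800 acres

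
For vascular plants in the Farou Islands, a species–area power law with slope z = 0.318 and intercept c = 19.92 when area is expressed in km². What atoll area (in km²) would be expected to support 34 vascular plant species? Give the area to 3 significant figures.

34 = 19.92 × A^0.318  ⇒  A^0.318 = 34/19.92 = 1.707
ln A = ln(1.707) / 0.318 = 0.5346 / 0.318 = 1.6812
A = e^1.6812 ≈ 5.372 km²

5.37 km²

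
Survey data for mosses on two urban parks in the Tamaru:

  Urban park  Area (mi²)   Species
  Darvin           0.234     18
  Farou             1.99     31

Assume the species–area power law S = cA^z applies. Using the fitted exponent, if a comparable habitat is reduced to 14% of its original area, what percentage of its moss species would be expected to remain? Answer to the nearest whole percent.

61%

z = ln(31/18) / ln(1.99/0.234) = 0.5436 / 2.1406 = 0.2540
S_new/S_old = (A_new/A_old)^z = 0.14^0.2540 = exp(0.2540 × -1.9661) = 0.6069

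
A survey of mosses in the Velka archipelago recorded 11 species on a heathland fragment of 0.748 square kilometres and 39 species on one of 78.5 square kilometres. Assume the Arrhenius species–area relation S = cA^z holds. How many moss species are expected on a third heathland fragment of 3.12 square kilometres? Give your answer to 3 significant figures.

z = ln(39/11) / ln(78.5/0.748) = 1.2657 / 4.6535 = 0.2720
c = 11 / 0.748^0.2720 = 11 / 0.9241 = 11.9
S₃ = 11.9 × 3.12^0.2720 = 11.9 × 1.363 ≈ 16.22

16.2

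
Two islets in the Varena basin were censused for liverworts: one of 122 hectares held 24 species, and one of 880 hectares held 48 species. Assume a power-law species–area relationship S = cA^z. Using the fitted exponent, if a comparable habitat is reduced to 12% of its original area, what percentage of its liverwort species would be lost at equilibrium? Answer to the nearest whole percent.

52%

z = ln(48/24) / ln(880/122) = 0.6931 / 1.9759 = 0.3508
S_new/S_old = (A_new/A_old)^z = 0.12^0.3508 = exp(0.3508 × -2.1203) = 0.4753
Fraction lost = 1 − 0.4753 = 0.5247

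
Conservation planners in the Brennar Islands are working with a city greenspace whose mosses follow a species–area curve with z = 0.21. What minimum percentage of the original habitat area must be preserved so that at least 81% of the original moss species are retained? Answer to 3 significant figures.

Need (A_new/A_old)^0.21 = 0.81, so A_new/A_old = 0.81^(1/0.21) = 0.81^4.762
ln(A_new/A_old) = ln 0.81 / 0.21 = -0.2107 / 0.21 = -1.0034
A_new/A_old = e^-1.0034 ≈ 0.3666

36.7%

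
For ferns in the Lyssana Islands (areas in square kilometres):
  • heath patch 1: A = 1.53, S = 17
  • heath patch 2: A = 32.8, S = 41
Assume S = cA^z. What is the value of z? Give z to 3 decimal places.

Taking logs: ln S = ln c + z ln A, so z = (ln S₂ − ln S₁)/(ln A₂ − ln A₁).
z = ln(41/17) / ln(32.8/1.53) = ln(2.412) / ln(21.44) = 0.8804 / 3.0652 = 0.2872

0.287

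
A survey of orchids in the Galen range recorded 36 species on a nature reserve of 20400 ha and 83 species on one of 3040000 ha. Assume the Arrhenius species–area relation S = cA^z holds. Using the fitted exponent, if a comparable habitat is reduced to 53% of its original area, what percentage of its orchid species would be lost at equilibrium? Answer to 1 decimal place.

10.1%

z = ln(83/36) / ln(3040000/20400) = 0.8353 / 5.0041 = 0.1669
S_new/S_old = (A_new/A_old)^z = 0.53^0.1669 = exp(0.1669 × -0.6349) = 0.8994
Fraction lost = 1 − 0.8994 = 0.1006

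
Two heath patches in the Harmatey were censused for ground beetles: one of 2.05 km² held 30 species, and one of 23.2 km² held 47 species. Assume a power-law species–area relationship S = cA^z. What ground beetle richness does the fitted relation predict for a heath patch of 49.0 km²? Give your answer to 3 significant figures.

z = ln(47/30) / ln(23.2/2.05) = 0.4490 / 2.4263 = 0.1850
c = 30 / 2.05^0.1850 = 30 / 1.142 = 26.27
S₃ = 26.27 × 49^0.1850 = 26.27 × 2.055 ≈ 53.97

54.0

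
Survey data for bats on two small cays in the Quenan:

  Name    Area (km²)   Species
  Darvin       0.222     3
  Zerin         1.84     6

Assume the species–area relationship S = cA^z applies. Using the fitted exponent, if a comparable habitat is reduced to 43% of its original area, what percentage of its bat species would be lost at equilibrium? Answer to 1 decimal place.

24.2%

z = ln(6/3) / ln(1.84/0.222) = 0.6931 / 2.1148 = 0.3278
S_new/S_old = (A_new/A_old)^z = 0.43^0.3278 = exp(0.3278 × -0.8440) = 0.7583
Fraction lost = 1 − 0.7583 = 0.2417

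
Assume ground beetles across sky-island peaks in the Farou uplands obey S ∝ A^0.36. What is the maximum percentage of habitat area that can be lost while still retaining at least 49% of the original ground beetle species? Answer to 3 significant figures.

86.2%

Need (A_new/A_old)^0.36 = 0.49, so A_new/A_old = 0.49^(1/0.36) = 0.49^2.778
ln(A_new/A_old) = ln 0.49 / 0.36 = -0.7133 / 0.36 = -1.9815
A_new/A_old = e^-1.9815 ≈ 0.1379
Fraction that can be lost = 1 − 0.1379 = 0.8621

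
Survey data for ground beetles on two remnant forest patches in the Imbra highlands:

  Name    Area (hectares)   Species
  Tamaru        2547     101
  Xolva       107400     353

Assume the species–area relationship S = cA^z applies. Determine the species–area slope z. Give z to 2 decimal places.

Taking logs: ln S = ln c + z ln A, so z = (ln S₂ − ln S₁)/(ln A₂ − ln A₁).
z = ln(353/101) / ln(107400/2547) = ln(3.495) / ln(42.17) = 1.2513 / 3.7416 = 0.3344

0.33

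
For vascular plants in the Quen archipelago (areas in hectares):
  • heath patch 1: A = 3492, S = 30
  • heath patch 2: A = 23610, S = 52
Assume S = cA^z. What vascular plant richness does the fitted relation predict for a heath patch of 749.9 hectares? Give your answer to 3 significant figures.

19.3

z = ln(52/30) / ln(23610/3492) = 0.5500 / 1.9112 = 0.2878
c = 30 / 3492^0.2878 = 30 / 10.46 = 2.867
S₃ = 2.867 × 749.9^0.2878 = 2.867 × 6.721 ≈ 19.27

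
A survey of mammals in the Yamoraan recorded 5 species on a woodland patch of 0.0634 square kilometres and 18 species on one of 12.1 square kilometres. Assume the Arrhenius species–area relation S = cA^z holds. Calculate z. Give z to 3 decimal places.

0.244

Taking logs: ln S = ln c + z ln A, so z = (ln S₂ − ln S₁)/(ln A₂ − ln A₁).
z = ln(18/5) / ln(12.1/0.0634) = ln(3.6) / ln(190.9) = 1.2809 / 5.2515 = 0.2439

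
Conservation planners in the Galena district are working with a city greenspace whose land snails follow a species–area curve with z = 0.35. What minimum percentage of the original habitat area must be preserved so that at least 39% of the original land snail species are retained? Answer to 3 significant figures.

6.79%

Need (A_new/A_old)^0.35 = 0.39, so A_new/A_old = 0.39^(1/0.35) = 0.39^2.857
ln(A_new/A_old) = ln 0.39 / 0.35 = -0.9416 / 0.35 = -2.6903
A_new/A_old = e^-2.6903 ≈ 0.06786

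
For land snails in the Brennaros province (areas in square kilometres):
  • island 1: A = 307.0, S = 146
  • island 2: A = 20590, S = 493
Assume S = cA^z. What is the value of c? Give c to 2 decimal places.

27.84

z = ln(S₂/S₁) / ln(A₂/A₁) = ln(493/146) / ln(20590/307) = 1.2169 / 4.2057 = 0.2893
c = S₁ / A₁^z = 146 / 307^0.2893 = 146 / 5.244 = 27.84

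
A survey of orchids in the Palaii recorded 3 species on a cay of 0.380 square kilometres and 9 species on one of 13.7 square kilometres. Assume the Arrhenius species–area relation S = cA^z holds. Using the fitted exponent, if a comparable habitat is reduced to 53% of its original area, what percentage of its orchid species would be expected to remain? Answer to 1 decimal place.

82.3%

z = ln(9/3) / ln(13.7/0.38) = 1.0986 / 3.5850 = 0.3064
S_new/S_old = (A_new/A_old)^z = 0.53^0.3064 = exp(0.3064 × -0.6349) = 0.8232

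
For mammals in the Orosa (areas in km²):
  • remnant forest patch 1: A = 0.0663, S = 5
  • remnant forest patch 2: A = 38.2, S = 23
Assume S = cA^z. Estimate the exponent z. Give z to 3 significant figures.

0.240

Taking logs: ln S = ln c + z ln A, so z = (ln S₂ − ln S₁)/(ln A₂ − ln A₁).
z = ln(23/5) / ln(38.2/0.0663) = ln(4.6) / ln(576.2) = 1.5261 / 6.3564 = 0.2401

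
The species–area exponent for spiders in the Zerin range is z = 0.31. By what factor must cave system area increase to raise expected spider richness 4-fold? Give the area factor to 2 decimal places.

(A₂/A₁)^0.31 = 4, so A₂/A₁ = 4^(1/0.31) = 4^3.226
ln(A₂/A₁) = ln 4 / 0.31 = 1.3863 / 0.31 = 4.4719
A₂/A₁ = e^4.4719 ≈ 87.52

87.52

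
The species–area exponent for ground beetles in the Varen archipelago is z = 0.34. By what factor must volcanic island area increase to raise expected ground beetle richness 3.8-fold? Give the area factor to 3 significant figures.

(A₂/A₁)^0.34 = 3.8, so A₂/A₁ = 3.8^(1/0.34) = 3.8^2.941
ln(A₂/A₁) = ln 3.8 / 0.34 = 1.3350 / 0.34 = 3.9265
A₂/A₁ = e^3.9265 ≈ 50.73

50.7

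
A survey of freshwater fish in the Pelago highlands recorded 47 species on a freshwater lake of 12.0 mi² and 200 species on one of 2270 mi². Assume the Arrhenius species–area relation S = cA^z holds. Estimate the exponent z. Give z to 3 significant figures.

0.276

Taking logs: ln S = ln c + z ln A, so z = (ln S₂ − ln S₁)/(ln A₂ − ln A₁).
z = ln(200/47) / ln(2270/12) = ln(4.255) / ln(189.2) = 1.4482 / 5.2426 = 0.2762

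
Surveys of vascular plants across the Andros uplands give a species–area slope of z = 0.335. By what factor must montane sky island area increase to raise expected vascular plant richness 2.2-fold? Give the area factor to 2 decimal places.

(A₂/A₁)^0.335 = 2.2, so A₂/A₁ = 2.2^(1/0.335) = 2.2^2.985
ln(A₂/A₁) = ln 2.2 / 0.335 = 0.7885 / 0.335 = 2.3536
A₂/A₁ = e^2.3536 ≈ 10.52

10.52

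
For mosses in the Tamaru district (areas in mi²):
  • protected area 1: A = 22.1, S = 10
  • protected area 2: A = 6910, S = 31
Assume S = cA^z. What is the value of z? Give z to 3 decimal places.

0.197

Taking logs: ln S = ln c + z ln A, so z = (ln S₂ − ln S₁)/(ln A₂ − ln A₁).
z = ln(31/10) / ln(6910/22.1) = ln(3.1) / ln(312.7) = 1.1314 / 5.7451 = 0.1969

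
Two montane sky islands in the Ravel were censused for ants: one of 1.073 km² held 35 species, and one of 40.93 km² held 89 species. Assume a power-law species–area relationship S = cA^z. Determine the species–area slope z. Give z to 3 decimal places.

Taking logs: ln S = ln c + z ln A, so z = (ln S₂ − ln S₁)/(ln A₂ − ln A₁).
z = ln(89/35) / ln(40.93/1.073) = ln(2.543) / ln(38.15) = 0.9333 / 3.6414 = 0.2563

0.256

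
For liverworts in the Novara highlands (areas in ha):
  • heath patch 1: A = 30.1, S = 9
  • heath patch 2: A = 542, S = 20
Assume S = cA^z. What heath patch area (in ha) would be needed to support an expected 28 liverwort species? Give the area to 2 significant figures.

z = ln(20/9) / ln(542/30.1) = 0.7985 / 2.8907 = 0.2762
c = 9 / 30.1^0.2762 = 9 / 2.561 = 3.514
A = (28/3.514)^(1/0.2762) ⇒ ln A = ln(7.968)/0.2762 = 7.5134
A = e^7.5134 ≈ 1832 ha

1800 ha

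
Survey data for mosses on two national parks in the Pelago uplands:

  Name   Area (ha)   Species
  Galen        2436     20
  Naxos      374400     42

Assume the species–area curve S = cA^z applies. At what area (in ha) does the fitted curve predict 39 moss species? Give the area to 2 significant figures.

230000 ha

z = ln(42/20) / ln(374400/2436) = 0.7419 / 5.0350 = 0.1474
c = 20 / 2436^0.1474 = 20 / 3.155 = 6.338
A = (39/6.338)^(1/0.1474) ⇒ ln A = ln(6.153)/0.1474 = 12.3302
A = e^12.3302 ≈ 226424 ha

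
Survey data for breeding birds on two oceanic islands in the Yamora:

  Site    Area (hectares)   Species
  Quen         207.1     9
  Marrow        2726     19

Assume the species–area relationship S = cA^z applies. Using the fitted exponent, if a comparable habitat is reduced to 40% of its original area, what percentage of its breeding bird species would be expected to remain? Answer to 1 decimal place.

76.7%

z = ln(19/9) / ln(2726/207.1) = 0.7472 / 2.5774 = 0.2899
S_new/S_old = (A_new/A_old)^z = 0.4^0.2899 = exp(0.2899 × -0.9163) = 0.7667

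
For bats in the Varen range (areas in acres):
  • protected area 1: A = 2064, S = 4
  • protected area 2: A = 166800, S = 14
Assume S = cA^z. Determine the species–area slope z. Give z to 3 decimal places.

Taking logs: ln S = ln c + z ln A, so z = (ln S₂ − ln S₁)/(ln A₂ − ln A₁).
z = ln(14/4) / ln(166800/2064) = ln(3.5) / ln(80.81) = 1.2528 / 4.3921 = 0.2852

0.285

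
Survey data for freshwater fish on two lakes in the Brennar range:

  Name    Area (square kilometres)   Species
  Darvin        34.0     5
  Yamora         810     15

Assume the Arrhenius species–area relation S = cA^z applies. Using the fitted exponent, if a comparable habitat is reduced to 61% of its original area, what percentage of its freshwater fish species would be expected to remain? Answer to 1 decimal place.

z = ln(15/5) / ln(810/34) = 1.0986 / 3.1707 = 0.3465
S_new/S_old = (A_new/A_old)^z = 0.61^0.3465 = exp(0.3465 × -0.4943) = 0.8426

84.3%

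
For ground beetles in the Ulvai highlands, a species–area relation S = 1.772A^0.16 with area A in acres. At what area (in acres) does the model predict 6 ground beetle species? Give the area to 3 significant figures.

2040 acres

6 = 1.772 × A^0.16  ⇒  A^0.16 = 6/1.772 = 3.386
ln A = ln(3.386) / 0.16 = 1.2197 / 0.16 = 7.6228
A = e^7.6228 ≈ 2044 acres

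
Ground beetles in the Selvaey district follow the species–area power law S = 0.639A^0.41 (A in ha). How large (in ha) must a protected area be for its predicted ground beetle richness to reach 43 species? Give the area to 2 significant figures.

29000 ha

43 = 0.639 × A^0.41  ⇒  A^0.41 = 43/0.639 = 67.29
ln A = ln(67.29) / 0.41 = 4.2091 / 0.41 = 10.2660
A = e^10.2660 ≈ 28738 ha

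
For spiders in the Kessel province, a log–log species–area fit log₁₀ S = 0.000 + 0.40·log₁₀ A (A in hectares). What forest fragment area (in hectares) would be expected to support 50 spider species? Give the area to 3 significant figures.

50 = 1 × A^0.4  ⇒  A^0.4 = 50/1 = 50
ln A = ln(50) / 0.4 = 3.9120 / 0.4 = 9.7801
A = e^9.7801 ≈ 17678 hectares

17700 hectares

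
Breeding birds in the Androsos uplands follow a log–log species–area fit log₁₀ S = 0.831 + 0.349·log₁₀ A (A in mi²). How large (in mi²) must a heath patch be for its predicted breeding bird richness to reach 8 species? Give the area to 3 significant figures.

1.61 mi²

8 = 6.776 × A^0.349  ⇒  A^0.349 = 8/6.776 = 1.181
ln A = ln(1.181) / 0.349 = 0.1660 / 0.349 = 0.4756
A = e^0.4756 ≈ 1.609 mi²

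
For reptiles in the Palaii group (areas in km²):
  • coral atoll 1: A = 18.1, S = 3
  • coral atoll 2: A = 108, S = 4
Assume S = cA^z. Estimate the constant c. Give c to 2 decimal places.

1.88

z = ln(S₂/S₁) / ln(A₂/A₁) = ln(4/3) / ln(108/18.1) = 0.2877 / 1.7862 = 0.1611
c = S₁ / A₁^z = 3 / 18.1^0.1611 = 3 / 1.594 = 1.882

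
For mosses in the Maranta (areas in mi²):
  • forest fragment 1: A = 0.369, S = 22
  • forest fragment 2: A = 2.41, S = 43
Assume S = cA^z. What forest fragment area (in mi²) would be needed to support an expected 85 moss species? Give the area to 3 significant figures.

16.2 mi²

z = ln(43/22) / ln(2.41/0.369) = 0.6702 / 1.8766 = 0.3571
c = 22 / 0.369^0.3571 = 22 / 0.7005 = 31.41
A = (85/31.41)^(1/0.3571) ⇒ ln A = ln(2.706)/0.3571 = 2.7878
A = e^2.7878 ≈ 16.25 mi²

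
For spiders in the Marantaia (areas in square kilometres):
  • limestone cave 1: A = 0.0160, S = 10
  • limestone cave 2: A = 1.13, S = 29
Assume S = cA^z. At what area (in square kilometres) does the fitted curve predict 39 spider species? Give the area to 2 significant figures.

z = ln(29/10) / ln(1.13/0.016) = 1.0647 / 4.2574 = 0.2501
c = 10 / 0.016^0.2501 = 10 / 0.3555 = 28.13
A = (39/28.13)^(1/0.2501) ⇒ ln A = ln(1.387)/0.2501 = 1.3069
A = e^1.3069 ≈ 3.695 square kilometres

3.7 square kilometres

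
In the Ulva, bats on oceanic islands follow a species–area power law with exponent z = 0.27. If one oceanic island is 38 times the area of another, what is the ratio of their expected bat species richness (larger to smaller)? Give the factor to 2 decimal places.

S₂/S₁ = (A₂/A₁)^z = 38^0.27
ln(S₂/S₁) = 0.27 × ln 38 = 0.27 × 3.6376 = 0.9821
S₂/S₁ = e^0.9821 ≈ 2.67

2.67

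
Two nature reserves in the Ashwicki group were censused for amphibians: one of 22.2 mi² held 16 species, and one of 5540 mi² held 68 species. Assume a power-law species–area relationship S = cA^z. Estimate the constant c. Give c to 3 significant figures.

7.10

z = ln(S₂/S₁) / ln(A₂/A₁) = ln(68/16) / ln(5540/22.2) = 1.4469 / 5.5197 = 0.2621
c = S₁ / A₁^z = 16 / 22.2^0.2621 = 16 / 2.254 = 7.099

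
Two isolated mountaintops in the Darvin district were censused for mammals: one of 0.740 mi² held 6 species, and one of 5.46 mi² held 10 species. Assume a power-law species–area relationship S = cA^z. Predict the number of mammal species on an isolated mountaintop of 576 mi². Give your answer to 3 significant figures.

z = ln(10/6) / ln(5.46/0.74) = 0.5108 / 1.9986 = 0.2556
c = 6 / 0.74^0.2556 = 6 / 0.9259 = 6.48
S₃ = 6.48 × 576^0.2556 = 6.48 × 5.076 ≈ 32.9

32.9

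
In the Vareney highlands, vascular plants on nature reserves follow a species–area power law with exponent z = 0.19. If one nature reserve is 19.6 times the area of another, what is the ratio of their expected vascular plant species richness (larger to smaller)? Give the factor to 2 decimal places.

S₂/S₁ = (A₂/A₁)^z = 19.6^0.19
ln(S₂/S₁) = 0.19 × ln 19.6 = 0.19 × 2.9755 = 0.5654
S₂/S₁ = e^0.5654 ≈ 1.76

1.76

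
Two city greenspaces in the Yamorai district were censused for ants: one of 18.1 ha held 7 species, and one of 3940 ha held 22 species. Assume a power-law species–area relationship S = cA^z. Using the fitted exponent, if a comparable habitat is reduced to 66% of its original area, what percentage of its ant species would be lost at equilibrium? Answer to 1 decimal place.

z = ln(22/7) / ln(3940/18.1) = 1.1451 / 5.3830 = 0.2127
S_new/S_old = (A_new/A_old)^z = 0.66^0.2127 = exp(0.2127 × -0.4155) = 0.9154
Fraction lost = 1 − 0.9154 = 0.0846

8.5%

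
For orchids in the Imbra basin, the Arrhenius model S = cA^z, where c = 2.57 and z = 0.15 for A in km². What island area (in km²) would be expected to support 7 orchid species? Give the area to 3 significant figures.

7 = 2.57 × A^0.15  ⇒  A^0.15 = 7/2.57 = 2.724
ln A = ln(2.724) / 0.15 = 1.0020 / 0.15 = 6.6800
A = e^6.6800 ≈ 796.3 km²

796 km²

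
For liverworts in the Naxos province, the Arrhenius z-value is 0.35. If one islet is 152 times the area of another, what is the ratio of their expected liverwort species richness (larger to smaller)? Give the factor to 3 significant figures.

5.80

S₂/S₁ = (A₂/A₁)^z = 152^0.35
ln(S₂/S₁) = 0.35 × ln 152 = 0.35 × 5.0239 = 1.7584
S₂/S₁ = e^1.7584 ≈ 5.803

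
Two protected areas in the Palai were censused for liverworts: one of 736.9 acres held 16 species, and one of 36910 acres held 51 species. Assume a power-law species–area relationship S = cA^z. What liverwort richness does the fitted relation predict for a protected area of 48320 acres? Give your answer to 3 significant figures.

55.2

z = ln(51/16) / ln(36910/736.9) = 1.1592 / 3.9138 = 0.2962
c = 16 / 736.9^0.2962 = 16 / 7.068 = 2.264
S₃ = 2.264 × 48320^0.2962 = 2.264 × 24.4 ≈ 55.24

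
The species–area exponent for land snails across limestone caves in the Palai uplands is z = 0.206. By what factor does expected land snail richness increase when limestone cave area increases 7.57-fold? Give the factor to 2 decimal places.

1.52

S₂/S₁ = (A₂/A₁)^z = 7.57^0.206
ln(S₂/S₁) = 0.206 × ln 7.57 = 0.206 × 2.0242 = 0.4170
S₂/S₁ = e^0.4170 ≈ 1.517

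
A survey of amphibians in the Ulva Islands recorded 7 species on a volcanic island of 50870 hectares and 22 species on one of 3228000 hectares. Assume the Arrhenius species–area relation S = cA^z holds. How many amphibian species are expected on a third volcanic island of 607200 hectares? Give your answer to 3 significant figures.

13.9

z = ln(22/7) / ln(3228000/50870) = 1.1451 / 4.1503 = 0.2759
c = 7 / 50870^0.2759 = 7 / 19.89 = 0.352
S₃ = 0.352 × 607200^0.2759 = 0.352 × 39.42 ≈ 13.87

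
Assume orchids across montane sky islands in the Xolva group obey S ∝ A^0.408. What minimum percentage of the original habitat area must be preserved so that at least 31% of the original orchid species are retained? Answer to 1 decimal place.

Need (A_new/A_old)^0.408 = 0.31, so A_new/A_old = 0.31^(1/0.408) = 0.31^2.451
ln(A_new/A_old) = ln 0.31 / 0.408 = -1.1712 / 0.408 = -2.8705
A_new/A_old = e^-2.8705 ≈ 0.05667

5.7%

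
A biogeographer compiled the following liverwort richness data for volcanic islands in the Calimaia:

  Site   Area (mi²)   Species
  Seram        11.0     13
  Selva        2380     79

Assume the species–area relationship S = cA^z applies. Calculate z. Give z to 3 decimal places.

0.336

Taking logs: ln S = ln c + z ln A, so z = (ln S₂ − ln S₁)/(ln A₂ − ln A₁).
z = ln(79/13) / ln(2380/11) = ln(6.077) / ln(216.4) = 1.8045 / 5.3770 = 0.3356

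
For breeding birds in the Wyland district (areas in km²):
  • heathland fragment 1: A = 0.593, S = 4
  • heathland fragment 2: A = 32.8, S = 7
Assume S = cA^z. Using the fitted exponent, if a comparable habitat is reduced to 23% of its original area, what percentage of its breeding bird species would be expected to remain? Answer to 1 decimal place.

z = ln(7/4) / ln(32.8/0.593) = 0.5596 / 4.0130 = 0.1395
S_new/S_old = (A_new/A_old)^z = 0.23^0.1395 = exp(0.1395 × -1.4697) = 0.8147

81.5%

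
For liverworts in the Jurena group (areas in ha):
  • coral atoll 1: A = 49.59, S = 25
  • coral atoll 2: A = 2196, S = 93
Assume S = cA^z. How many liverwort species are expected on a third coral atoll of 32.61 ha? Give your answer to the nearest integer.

22

z = ln(93/25) / ln(2196/49.59) = 1.3137 / 3.7906 = 0.3466
c = 25 / 49.59^0.3466 = 25 / 3.869 = 6.462
S₃ = 6.462 × 32.61^0.3466 = 6.462 × 3.346 ≈ 21.62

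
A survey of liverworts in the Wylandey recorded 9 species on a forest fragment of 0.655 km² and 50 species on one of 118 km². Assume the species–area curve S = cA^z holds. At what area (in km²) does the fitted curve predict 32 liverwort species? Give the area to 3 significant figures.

z = ln(50/9) / ln(118/0.655) = 1.7148 / 5.1938 = 0.3302
c = 9 / 0.655^0.3302 = 9 / 0.8696 = 10.35
A = (32/10.35)^(1/0.3302) ⇒ ln A = ln(3.092)/0.3302 = 3.4190
A = e^3.4190 ≈ 30.54 km²

30.5 km²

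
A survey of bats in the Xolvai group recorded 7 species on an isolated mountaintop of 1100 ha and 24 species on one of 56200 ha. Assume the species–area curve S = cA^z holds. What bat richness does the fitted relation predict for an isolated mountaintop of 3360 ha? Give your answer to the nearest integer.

10

z = ln(24/7) / ln(56200/1100) = 1.2321 / 3.9336 = 0.3132
c = 7 / 1100^0.3132 = 7 / 8.967 = 0.7806
S₃ = 0.7806 × 3360^0.3132 = 0.7806 × 12.72 ≈ 9.931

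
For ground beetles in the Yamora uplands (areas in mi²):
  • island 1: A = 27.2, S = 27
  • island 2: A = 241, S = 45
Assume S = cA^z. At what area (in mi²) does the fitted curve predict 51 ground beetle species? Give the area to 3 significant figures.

411 mi²

z = ln(45/27) / ln(241/27.2) = 0.5108 / 2.1816 = 0.2342
c = 27 / 27.2^0.2342 = 27 / 2.167 = 12.46
A = (51/12.46)^(1/0.2342) ⇒ ln A = ln(4.094)/0.2342 = 6.0193
A = e^6.0193 ≈ 411.3 mi²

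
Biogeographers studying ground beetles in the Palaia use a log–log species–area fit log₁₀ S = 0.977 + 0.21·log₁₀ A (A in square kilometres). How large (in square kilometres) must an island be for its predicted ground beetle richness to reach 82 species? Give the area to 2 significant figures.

29000 square kilometres

82 = 9.484 × A^0.21  ⇒  A^0.21 = 82/9.484 = 8.646
ln A = ln(8.646) / 0.21 = 2.1571 / 0.21 = 10.2719
A = e^10.2719 ≈ 28908 square kilometres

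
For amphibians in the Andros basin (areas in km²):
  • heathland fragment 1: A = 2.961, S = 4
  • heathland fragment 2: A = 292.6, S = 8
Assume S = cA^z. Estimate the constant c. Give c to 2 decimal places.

z = ln(S₂/S₁) / ln(A₂/A₁) = ln(8/4) / ln(292.6/2.961) = 0.6931 / 4.5933 = 0.1509
c = S₁ / A₁^z = 4 / 2.961^0.1509 = 4 / 1.178 = 3.396

3.40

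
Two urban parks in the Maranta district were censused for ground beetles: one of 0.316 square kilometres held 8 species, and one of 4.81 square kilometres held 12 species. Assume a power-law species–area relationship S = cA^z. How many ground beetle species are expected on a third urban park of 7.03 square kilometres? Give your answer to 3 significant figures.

12.7

z = ln(12/8) / ln(4.81/0.316) = 0.4055 / 2.7227 = 0.1489
c = 8 / 0.316^0.1489 = 8 / 0.8424 = 9.497
S₃ = 9.497 × 7.03^0.1489 = 9.497 × 1.337 ≈ 12.7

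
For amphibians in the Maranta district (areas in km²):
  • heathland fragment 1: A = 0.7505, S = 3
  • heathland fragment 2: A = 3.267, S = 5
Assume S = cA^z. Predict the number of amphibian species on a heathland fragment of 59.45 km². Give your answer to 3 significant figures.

13.7

z = ln(5/3) / ln(3.267/0.7505) = 0.5108 / 1.4709 = 0.3473
c = 3 / 0.7505^0.3473 = 3 / 0.9051 = 3.314
S₃ = 3.314 × 59.45^0.3473 = 3.314 × 4.132 ≈ 13.69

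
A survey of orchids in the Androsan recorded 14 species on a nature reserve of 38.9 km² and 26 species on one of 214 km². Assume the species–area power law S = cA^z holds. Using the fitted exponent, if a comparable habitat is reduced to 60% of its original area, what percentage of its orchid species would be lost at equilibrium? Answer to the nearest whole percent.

17%

z = ln(26/14) / ln(214/38.9) = 0.6190 / 1.7050 = 0.3631
S_new/S_old = (A_new/A_old)^z = 0.6^0.3631 = exp(0.3631 × -0.5108) = 0.8307
Fraction lost = 1 − 0.8307 = 0.1693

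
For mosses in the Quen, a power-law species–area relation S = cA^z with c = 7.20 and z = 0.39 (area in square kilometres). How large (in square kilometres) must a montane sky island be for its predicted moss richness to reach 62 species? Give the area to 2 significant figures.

250 square kilometres

62 = 7.2 × A^0.39  ⇒  A^0.39 = 62/7.2 = 8.611
ln A = ln(8.611) / 0.39 = 2.1531 / 0.39 = 5.5206
A = e^5.5206 ≈ 249.8 square kilometres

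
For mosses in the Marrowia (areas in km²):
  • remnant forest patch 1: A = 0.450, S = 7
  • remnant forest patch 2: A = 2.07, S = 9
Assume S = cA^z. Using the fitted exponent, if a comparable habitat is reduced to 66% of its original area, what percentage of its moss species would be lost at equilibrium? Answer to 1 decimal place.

6.6%

z = ln(9/7) / ln(2.07/0.45) = 0.2513 / 1.5261 = 0.1647
S_new/S_old = (A_new/A_old)^z = 0.66^0.1647 = exp(0.1647 × -0.4155) = 0.9339
Fraction lost = 1 − 0.9339 = 0.06614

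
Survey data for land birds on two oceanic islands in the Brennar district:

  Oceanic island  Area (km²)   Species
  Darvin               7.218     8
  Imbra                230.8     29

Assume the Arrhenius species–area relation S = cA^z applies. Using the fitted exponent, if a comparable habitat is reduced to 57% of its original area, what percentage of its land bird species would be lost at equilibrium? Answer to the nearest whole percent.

19%

z = ln(29/8) / ln(230.8/7.218) = 1.2879 / 3.4650 = 0.3717
S_new/S_old = (A_new/A_old)^z = 0.57^0.3717 = exp(0.3717 × -0.5621) = 0.8115
Fraction lost = 1 − 0.8115 = 0.1885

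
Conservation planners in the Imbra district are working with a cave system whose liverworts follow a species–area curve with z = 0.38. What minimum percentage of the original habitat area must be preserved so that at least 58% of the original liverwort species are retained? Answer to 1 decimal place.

Need (A_new/A_old)^0.38 = 0.58, so A_new/A_old = 0.58^(1/0.38) = 0.58^2.632
ln(A_new/A_old) = ln 0.58 / 0.38 = -0.5447 / 0.38 = -1.4335
A_new/A_old = e^-1.4335 ≈ 0.2385

23.8%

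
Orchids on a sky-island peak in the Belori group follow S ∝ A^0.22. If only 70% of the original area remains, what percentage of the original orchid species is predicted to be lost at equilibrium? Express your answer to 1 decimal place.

S_new/S_old = (A_new/A_old)^z = 0.7^0.22
= exp(0.22 × ln 0.7) = exp(0.22 × -0.3567) = exp(-0.0785) ≈ 0.9245
Fraction lost = 1 − 0.9245 = 0.07547

7.5%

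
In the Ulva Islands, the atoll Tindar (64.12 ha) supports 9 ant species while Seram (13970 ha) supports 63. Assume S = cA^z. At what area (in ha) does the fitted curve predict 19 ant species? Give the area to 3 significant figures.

507 ha

z = ln(63/9) / ln(13970/64.12) = 1.9459 / 5.3839 = 0.3614
c = 9 / 64.12^0.3614 = 9 / 4.499 = 2.001
A = (19/2.001)^(1/0.3614) ⇒ ln A = ln(9.498)/0.3614 = 6.2281
A = e^6.2281 ≈ 506.8 ha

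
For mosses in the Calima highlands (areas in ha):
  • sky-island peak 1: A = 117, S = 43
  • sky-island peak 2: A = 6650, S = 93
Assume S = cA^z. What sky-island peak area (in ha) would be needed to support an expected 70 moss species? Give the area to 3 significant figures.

1500 ha

z = ln(93/43) / ln(6650/117) = 0.7714 / 4.0402 = 0.1909
c = 43 / 117^0.1909 = 43 / 2.482 = 17.32
A = (70/17.32)^(1/0.1909) ⇒ ln A = ln(4.041)/0.1909 = 7.3144
A = e^7.3144 ≈ 1502 ha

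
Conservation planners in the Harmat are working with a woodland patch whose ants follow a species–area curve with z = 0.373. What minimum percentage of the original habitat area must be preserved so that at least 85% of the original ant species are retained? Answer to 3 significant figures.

64.7%

Need (A_new/A_old)^0.373 = 0.85, so A_new/A_old = 0.85^(1/0.373) = 0.85^2.681
ln(A_new/A_old) = ln 0.85 / 0.373 = -0.1625 / 0.373 = -0.4357
A_new/A_old = e^-0.4357 ≈ 0.6468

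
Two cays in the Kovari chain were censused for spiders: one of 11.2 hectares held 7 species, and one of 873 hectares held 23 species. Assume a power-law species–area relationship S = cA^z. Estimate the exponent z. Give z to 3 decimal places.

0.273

Taking logs: ln S = ln c + z ln A, so z = (ln S₂ − ln S₁)/(ln A₂ − ln A₁).
z = ln(23/7) / ln(873/11.2) = ln(3.286) / ln(77.95) = 1.1896 / 4.3560 = 0.2731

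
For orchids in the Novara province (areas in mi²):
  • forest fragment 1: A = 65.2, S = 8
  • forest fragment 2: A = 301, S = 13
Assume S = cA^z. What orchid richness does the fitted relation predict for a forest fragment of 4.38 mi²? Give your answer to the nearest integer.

z = ln(13/8) / ln(301/65.2) = 0.4855 / 1.5297 = 0.3174
c = 8 / 65.2^0.3174 = 8 / 3.766 = 2.124
S₃ = 2.124 × 4.38^0.3174 = 2.124 × 1.598 ≈ 3.395

3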